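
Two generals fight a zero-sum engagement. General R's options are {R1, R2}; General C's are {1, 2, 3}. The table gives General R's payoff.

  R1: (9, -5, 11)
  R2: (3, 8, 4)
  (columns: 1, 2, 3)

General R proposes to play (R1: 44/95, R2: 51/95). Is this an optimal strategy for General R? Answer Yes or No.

Against 1 this mix gives (44/95)·9 + (51/95)·3 = 549/95.
Against 2 this mix gives (44/95)·(-5) + (51/95)·8 = 188/95.
Against 3 this mix gives (44/95)·11 + (51/95)·4 = 688/95.
General C will play 2, holding General R to 188/95. Shifting weight toward the row that does better against 2 would raise this floor (the equalizing mix achieves 87/19 against both 2 and 1), so the proposed strategy is not optimal.

No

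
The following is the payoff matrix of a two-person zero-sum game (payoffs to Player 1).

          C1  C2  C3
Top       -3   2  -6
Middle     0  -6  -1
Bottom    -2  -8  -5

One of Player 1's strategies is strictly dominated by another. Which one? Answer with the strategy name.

Middle gives a strictly higher payoff than Bottom against every column: 0 > -2, -6 > -8, -1 > -5.
So Bottom is strictly dominated and Player 1 never plays it.

Bottom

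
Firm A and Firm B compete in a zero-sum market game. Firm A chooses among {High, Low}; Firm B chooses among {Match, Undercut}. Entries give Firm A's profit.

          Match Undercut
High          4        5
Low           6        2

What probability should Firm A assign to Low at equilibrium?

Row minima: High → 4, Low → 2; maximin = 4.
Column maxima: Match → 6, Undercut → 5; minimax = 5.
4 ≠ 5, so there is no saddle point; optimal play is mixed.
Let Firm A play High with probability p. Expected payoff against Match: 4p + 6(1−p) = −2p + 6; against Undercut: 5p + 2(1−p) = 3p + 2.
Setting these equal: −2p + 6 = 3p + 2 ⇒ −5p = -4 ⇒ p = 4/5, and the value is (-2)·(4/5) + 6 = 22/5.
For Firm B: with q = P(Match), equating High's and Low's payoffs gives −q + 5 = 4q + 2 ⇒ q = 3/5.

1/5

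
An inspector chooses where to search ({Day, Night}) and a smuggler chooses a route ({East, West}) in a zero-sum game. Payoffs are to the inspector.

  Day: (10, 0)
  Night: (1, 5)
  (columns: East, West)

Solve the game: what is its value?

25/7

Row minima: Day → 0, Night → 1; maximin = 1.
Column maxima: East → 10, West → 5; minimax = 5.
1 ≠ 5, so there is no saddle point; optimal play is mixed.
Let the inspector play Day with probability p. Expected payoff against East: 10p + 1(1−p) = 9p + 1; against West: 0p + 5(1−p) = −5p + 5.
Setting these equal: 9p + 1 = −5p + 5 ⇒ 14p = 4 ⇒ p = 2/7, and the value is (9)·(2/7) + 1 = 25/7.
For the smuggler: with q = P(East), equating Day's and Night's payoffs gives 10q = −4q + 5 ⇒ q = 5/14.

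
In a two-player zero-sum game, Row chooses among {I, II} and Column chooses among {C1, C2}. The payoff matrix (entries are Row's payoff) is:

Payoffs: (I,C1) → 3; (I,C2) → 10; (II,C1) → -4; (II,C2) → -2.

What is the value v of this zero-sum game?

3

Row minima: I → 3, II → -4; maximin = 3.
Column maxima: C1 → 3, C2 → 10; minimax = 3.
Since maximin = minimax = 3, there is a saddle point and the value is 3.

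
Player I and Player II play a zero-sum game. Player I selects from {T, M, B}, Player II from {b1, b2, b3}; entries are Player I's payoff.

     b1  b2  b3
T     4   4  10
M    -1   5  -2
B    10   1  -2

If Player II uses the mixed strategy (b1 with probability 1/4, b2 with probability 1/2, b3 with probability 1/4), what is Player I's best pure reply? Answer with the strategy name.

Expected payoff of T: (1/4)·4 + (1/2)·4 + (1/4)·10 = 11/2.
Expected payoff of M: (1/4)·(-1) + (1/2)·5 + (1/4)·(-2) = 7/4.
Expected payoff of B: (1/4)·10 + (1/2)·1 + (1/4)·(-2) = 5/2.
The largest is 11/2, so Player I's best response is T.

T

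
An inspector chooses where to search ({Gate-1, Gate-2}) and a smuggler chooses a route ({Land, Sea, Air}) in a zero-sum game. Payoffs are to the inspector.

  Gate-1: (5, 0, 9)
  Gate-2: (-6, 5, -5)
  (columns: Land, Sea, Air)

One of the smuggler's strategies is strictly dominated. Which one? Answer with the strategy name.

Land holds the inspector's payoff strictly below Air in every row: 5 < 9, -6 < -5.
So Air is strictly dominated for the smuggler.

Air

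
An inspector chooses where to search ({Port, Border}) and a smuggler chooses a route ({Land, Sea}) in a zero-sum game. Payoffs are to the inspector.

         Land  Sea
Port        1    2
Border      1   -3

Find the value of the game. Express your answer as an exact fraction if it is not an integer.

1

Row minima: Port → 1, Border → -3; maximin = 1.
Column maxima: Land → 1, Sea → 2; minimax = 1.
Since maximin = minimax = 1, there is a saddle point and the value is 1.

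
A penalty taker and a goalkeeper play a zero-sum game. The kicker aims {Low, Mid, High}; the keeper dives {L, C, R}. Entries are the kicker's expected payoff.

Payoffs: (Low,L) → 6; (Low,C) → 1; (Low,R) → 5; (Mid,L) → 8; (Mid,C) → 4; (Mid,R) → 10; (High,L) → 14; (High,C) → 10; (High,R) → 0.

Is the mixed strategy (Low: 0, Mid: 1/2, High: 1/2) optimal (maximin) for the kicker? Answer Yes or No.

No

Against L this mix gives (1/2)·8 + (1/2)·14 = 11.
Against C this mix gives (1/2)·4 + (1/2)·10 = 7.
Against R this mix gives (1/2)·10 + (1/2)·0 = 5.
The keeper will play R, holding the kicker to 5. Shifting weight toward the row that does better against R would raise this floor (the equalizing mix achieves 25/4 against both R and C), so the proposed strategy is not optimal.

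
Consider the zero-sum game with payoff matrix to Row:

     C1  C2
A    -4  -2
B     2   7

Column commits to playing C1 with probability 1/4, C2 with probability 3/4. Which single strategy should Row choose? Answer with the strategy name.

B

Expected payoff of A: (1/4)·(-4) + (3/4)·(-2) = -5/2.
Expected payoff of B: (1/4)·2 + (3/4)·7 = 23/4.
The largest is 23/4, so Row's best response is B.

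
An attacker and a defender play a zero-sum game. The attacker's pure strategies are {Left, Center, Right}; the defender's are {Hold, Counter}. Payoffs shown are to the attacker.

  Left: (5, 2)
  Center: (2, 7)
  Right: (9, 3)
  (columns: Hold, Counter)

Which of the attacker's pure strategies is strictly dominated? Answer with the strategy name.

Right gives a strictly higher payoff than Left against every column: 9 > 5, 3 > 2.
So Left is strictly dominated and the attacker never plays it.

Left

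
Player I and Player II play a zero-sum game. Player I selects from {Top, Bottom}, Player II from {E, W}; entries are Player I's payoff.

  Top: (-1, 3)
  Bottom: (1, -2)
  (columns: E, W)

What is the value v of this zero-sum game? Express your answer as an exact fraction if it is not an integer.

1/7

Row minima: Top → -1, Bottom → -2; maximin = -1.
Column maxima: E → 1, W → 3; minimax = 1.
-1 ≠ 1, so there is no saddle point; optimal play is mixed.
Let Player I play Top with probability p. Expected payoff against E: (-1)p + 1(1−p) = −2p + 1; against W: 3p + (-2)(1−p) = 5p − 2.
Setting these equal: −2p + 1 = 5p − 2 ⇒ −7p = -3 ⇒ p = 3/7, and the value is (-2)·(3/7) + 1 = 1/7.
For Player II: with q = P(E), equating Top's and Bottom's payoffs gives −4q + 3 = 3q − 2 ⇒ q = 5/7.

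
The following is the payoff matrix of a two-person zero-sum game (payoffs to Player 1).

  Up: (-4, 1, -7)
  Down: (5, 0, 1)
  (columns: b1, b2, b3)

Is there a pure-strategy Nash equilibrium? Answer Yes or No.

No

Row minima: Up → -7, Down → 0; maximin = 0.
Column maxima: b1 → 5, b2 → 1, b3 → 1; minimax = 1.
0 ≠ 1, so no pure-strategy equilibrium exists.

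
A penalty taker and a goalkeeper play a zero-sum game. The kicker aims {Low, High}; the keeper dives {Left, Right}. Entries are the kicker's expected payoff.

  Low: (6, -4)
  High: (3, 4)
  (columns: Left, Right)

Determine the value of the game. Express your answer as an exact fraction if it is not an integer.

Row minima: Low → -4, High → 3; maximin = 3.
Column maxima: Left → 6, Right → 4; minimax = 4.
3 ≠ 4, so there is no saddle point; optimal play is mixed.
Let the kicker play Low with probability p. Expected payoff against Left: 6p + 3(1−p) = 3p + 3; against Right: (-4)p + 4(1−p) = −8p + 4.
Setting these equal: 3p + 3 = −8p + 4 ⇒ 11p = 1 ⇒ p = 1/11, and the value is (3)·(1/11) + 3 = 36/11.
For the keeper: with q = P(Left), equating Low's and High's payoffs gives 10q − 4 = −q + 4 ⇒ q = 8/11.

36/11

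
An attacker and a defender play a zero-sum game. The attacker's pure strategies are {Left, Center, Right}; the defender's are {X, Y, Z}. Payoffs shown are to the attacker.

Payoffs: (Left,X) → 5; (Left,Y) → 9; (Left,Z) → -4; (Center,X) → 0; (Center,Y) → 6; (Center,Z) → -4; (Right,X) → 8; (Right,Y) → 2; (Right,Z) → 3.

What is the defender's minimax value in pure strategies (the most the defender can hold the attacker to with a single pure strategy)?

Column maxima: X → 8, Y → 9, Z → 3.
The smallest of these is 3.

3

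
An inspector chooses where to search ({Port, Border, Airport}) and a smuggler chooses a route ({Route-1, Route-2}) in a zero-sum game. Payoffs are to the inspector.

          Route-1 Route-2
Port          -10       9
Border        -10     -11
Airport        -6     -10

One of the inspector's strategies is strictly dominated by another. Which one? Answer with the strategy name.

Border

Airport gives a strictly higher payoff than Border against every column: -6 > -10, -10 > -11.
So Border is strictly dominated and the inspector never plays it.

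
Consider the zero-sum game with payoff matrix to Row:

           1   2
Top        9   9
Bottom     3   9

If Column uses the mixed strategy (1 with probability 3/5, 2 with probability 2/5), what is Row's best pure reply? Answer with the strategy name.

Top

Expected payoff of Top: (3/5)·9 + (2/5)·9 = 9.
Expected payoff of Bottom: (3/5)·3 + (2/5)·9 = 27/5.
The largest is 9, so Row's best response is Top.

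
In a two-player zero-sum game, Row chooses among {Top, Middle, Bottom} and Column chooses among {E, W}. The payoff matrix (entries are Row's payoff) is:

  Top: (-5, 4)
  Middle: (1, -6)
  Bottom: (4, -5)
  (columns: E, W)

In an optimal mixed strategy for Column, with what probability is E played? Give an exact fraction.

Row minima: Top → -5, Middle → -6, Bottom → -5; maximin = -5.
Column maxima: E → 4, W → 4; minimax = 4.
-5 ≠ 4, so there is no saddle point; optimal play is mixed.
Middle is strictly dominated by Bottom, so Row never plays it.
On the remaining 2×2 (Top, Bottom vs E, W):
Let Row play Top with probability p. Expected payoff against E: (-5)p + 4(1−p) = −9p + 4; against W: 4p + (-5)(1−p) = 9p − 5.
Setting these equal: −9p + 4 = 9p − 5 ⇒ −18p = -9 ⇒ p = 1/2, and the value is (-9)·(1/2) + 4 = -1/2.
For Column: with q = P(E), equating Top's and Bottom's payoffs gives −9q + 4 = 9q − 5 ⇒ q = 1/2.

1/2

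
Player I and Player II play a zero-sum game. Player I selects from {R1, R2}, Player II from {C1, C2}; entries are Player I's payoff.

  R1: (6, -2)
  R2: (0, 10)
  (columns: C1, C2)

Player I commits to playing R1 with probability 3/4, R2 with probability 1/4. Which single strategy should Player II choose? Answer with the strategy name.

C2

If Player II plays C1, Player I's expected payoff is (3/4)·6 + (1/4)·0 = 9/2.
If Player II plays C2, Player I's expected payoff is (3/4)·(-2) + (1/4)·10 = 1.
Player II minimizes Player I's payoff; the smallest is 1, so the best response is C2.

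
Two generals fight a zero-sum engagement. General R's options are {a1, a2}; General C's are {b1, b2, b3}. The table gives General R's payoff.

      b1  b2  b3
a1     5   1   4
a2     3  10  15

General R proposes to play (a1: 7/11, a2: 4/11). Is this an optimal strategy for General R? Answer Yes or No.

Against b1 this mix gives (7/11)·5 + (4/11)·3 = 47/11.
Against b2 this mix gives (7/11)·1 + (4/11)·10 = 47/11.
Against b3 this mix gives (7/11)·4 + (4/11)·15 = 8.
All of General C's active replies (b1, b2) yield 47/11, and no column does worse for General R. The mix makes General C indifferent and guarantees 47/11, so it is optimal.

Yes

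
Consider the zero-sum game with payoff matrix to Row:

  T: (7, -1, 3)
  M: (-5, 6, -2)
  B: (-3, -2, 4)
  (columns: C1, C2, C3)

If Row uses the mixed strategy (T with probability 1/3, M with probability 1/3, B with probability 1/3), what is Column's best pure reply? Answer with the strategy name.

If Column plays C1, Row's expected payoff is (1/3)·7 + (1/3)·(-5) + (1/3)·(-3) = -1/3.
If Column plays C2, Row's expected payoff is (1/3)·(-1) + (1/3)·6 + (1/3)·(-2) = 1.
If Column plays C3, Row's expected payoff is (1/3)·3 + (1/3)·(-2) + (1/3)·4 = 5/3.
Column minimizes Row's payoff; the smallest is -1/3, so the best response is C1.

C1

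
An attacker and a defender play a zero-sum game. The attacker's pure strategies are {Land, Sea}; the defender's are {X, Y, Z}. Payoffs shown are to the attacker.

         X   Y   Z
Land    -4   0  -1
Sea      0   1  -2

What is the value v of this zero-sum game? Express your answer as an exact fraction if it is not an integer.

Row minima: Land → -4, Sea → -2; maximin = -2.
Column maxima: X → 0, Y → 1, Z → -1; minimax = -1.
-2 ≠ -1, so there is no saddle point; optimal play is mixed.
Y is strictly dominated by X (it gives the attacker strictly more in every row), so the defender never plays it.
On the remaining 2×2 (Land, Sea vs X, Z):
Let the attacker play Land with probability p. Expected payoff against X: (-4)p + 0(1−p) = −4p; against Z: (-1)p + (-2)(1−p) = p − 2.
Setting these equal: −4p = p − 2 ⇒ −5p = -2 ⇒ p = 2/5, and the value is (-4)·(2/5) = -8/5.
For the defender: with q = P(X), equating Land's and Sea's payoffs gives −3q − 1 = 2q − 2 ⇒ q = 1/5.

-8/5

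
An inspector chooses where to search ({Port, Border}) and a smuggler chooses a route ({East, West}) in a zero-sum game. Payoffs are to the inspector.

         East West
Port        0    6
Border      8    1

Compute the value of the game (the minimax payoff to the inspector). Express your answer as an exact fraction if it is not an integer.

48/13

Row minima: Port → 0, Border → 1; maximin = 1.
Column maxima: East → 8, West → 6; minimax = 6.
1 ≠ 6, so there is no saddle point; optimal play is mixed.
Let the inspector play Port with probability p. Expected payoff against East: 0p + 8(1−p) = −8p + 8; against West: 6p + 1(1−p) = 5p + 1.
Setting these equal: −8p + 8 = 5p + 1 ⇒ −13p = -7 ⇒ p = 7/13, and the value is (-8)·(7/13) + 8 = 48/13.
For the smuggler: with q = P(East), equating Port's and Border's payoffs gives −6q + 6 = 7q + 1 ⇒ q = 5/13.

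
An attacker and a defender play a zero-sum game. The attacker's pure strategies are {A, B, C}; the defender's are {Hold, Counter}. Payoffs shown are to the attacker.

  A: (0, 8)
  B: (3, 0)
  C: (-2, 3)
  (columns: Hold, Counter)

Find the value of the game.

Row minima: A → 0, B → 0, C → -2; maximin = 0.
Column maxima: Hold → 3, Counter → 8; minimax = 3.
0 ≠ 3, so there is no saddle point; optimal play is mixed.
C is strictly dominated by A, so the attacker never plays it.
On the remaining 2×2 (A, B vs Hold, Counter):
Let the attacker play A with probability p. Expected payoff against Hold: 0p + 3(1−p) = −3p + 3; against Counter: 8p + 0(1−p) = 8p.
Setting these equal: −3p + 3 = 8p ⇒ −11p = -3 ⇒ p = 3/11, and the value is (-3)·(3/11) + 3 = 24/11.
For the defender: with q = P(Hold), equating A's and B's payoffs gives −8q + 8 = 3q ⇒ q = 8/11.

24/11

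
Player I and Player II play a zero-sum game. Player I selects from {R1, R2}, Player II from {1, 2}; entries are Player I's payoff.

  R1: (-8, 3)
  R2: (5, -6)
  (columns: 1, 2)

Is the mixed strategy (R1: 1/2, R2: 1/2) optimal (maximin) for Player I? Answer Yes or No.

Yes

Against 1 this mix gives (1/2)·(-8) + (1/2)·5 = -3/2.
Against 2 this mix gives (1/2)·3 + (1/2)·(-6) = -3/2.
All of Player II's active replies (1, 2) yield -3/2, and no column does worse for Player I. The mix makes Player II indifferent and guarantees -3/2, so it is optimal.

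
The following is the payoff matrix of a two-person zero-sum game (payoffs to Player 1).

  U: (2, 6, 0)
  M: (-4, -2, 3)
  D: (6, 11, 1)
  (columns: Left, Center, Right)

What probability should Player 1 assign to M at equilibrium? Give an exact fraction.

5/12

Row minima: U → 0, M → -4, D → 1; maximin = 1.
Column maxima: Left → 6, Center → 11, Right → 3; minimax = 3.
1 ≠ 3, so there is no saddle point; optimal play is mixed.
U is strictly dominated by D, so Player 1 never plays it.
Center is strictly dominated by Left (it gives Player 1 strictly more in every row), so Player 2 never plays it.
On the remaining 2×2 (M, D vs Left, Right):
Let Player 1 play M with probability p. Expected payoff against Left: (-4)p + 6(1−p) = −10p + 6; against Right: 3p + 1(1−p) = 2p + 1.
Setting these equal: −10p + 6 = 2p + 1 ⇒ −12p = -5 ⇒ p = 5/12, and the value is (-10)·(5/12) + 6 = 11/6.
For Player 2: with q = P(Left), equating M's and D's payoffs gives −7q + 3 = 5q + 1 ⇒ q = 1/6.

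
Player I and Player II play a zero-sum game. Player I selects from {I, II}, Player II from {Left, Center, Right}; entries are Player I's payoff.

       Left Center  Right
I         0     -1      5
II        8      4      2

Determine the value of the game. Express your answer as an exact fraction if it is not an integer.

11/4

Row minima: I → -1, II → 2; maximin = 2.
Column maxima: Left → 8, Center → 4, Right → 5; minimax = 4.
2 ≠ 4, so there is no saddle point; optimal play is mixed.
Left is strictly dominated by Center (it gives Player I strictly more in every row), so Player II never plays it.
On the remaining 2×2 (I, II vs Center, Right):
Let Player I play I with probability p. Expected payoff against Center: (-1)p + 4(1−p) = −5p + 4; against Right: 5p + 2(1−p) = 3p + 2.
Setting these equal: −5p + 4 = 3p + 2 ⇒ −8p = -2 ⇒ p = 1/4, and the value is (-5)·(1/4) + 4 = 11/4.
For Player II: with q = P(Center), equating I's and II's payoffs gives −6q + 5 = 2q + 2 ⇒ q = 3/8.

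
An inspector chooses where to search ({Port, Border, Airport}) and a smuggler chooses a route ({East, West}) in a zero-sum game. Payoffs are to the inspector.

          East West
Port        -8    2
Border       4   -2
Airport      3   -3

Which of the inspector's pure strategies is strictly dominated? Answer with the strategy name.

Airport

Border gives a strictly higher payoff than Airport against every column: 4 > 3, -2 > -3.
So Airport is strictly dominated and the inspector never plays it.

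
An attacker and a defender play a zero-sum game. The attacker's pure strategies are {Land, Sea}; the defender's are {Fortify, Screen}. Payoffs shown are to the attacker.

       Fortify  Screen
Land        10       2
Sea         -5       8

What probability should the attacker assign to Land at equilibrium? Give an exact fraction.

Row minima: Land → 2, Sea → -5; maximin = 2.
Column maxima: Fortify → 10, Screen → 8; minimax = 8.
2 ≠ 8, so there is no saddle point; optimal play is mixed.
Let the attacker play Land with probability p. Expected payoff against Fortify: 10p + (-5)(1−p) = 15p − 5; against Screen: 2p + 8(1−p) = −6p + 8.
Setting these equal: 15p − 5 = −6p + 8 ⇒ 21p = 13 ⇒ p = 13/21, and the value is (15)·(13/21) − 5 = 30/7.
For the defender: with q = P(Fortify), equating Land's and Sea's payoffs gives 8q + 2 = −13q + 8 ⇒ q = 2/7.

13/21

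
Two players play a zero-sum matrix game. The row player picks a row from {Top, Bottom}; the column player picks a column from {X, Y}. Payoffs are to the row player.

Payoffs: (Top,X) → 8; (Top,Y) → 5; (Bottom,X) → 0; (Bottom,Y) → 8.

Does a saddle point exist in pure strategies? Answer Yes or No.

No

Row minima: Top → 5, Bottom → 0; maximin = 5.
Column maxima: X → 8, Y → 8; minimax = 8.
5 ≠ 8, so no pure-strategy equilibrium exists.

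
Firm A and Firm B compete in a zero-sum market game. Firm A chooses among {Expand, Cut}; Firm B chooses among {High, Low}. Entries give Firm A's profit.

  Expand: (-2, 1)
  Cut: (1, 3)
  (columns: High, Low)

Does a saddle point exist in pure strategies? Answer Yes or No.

Yes

Row minima: Expand → -2, Cut → 1; maximin = 1.
Column maxima: High → 1, Low → 3; minimax = 1.
maximin = minimax = 1, so a saddle point exists.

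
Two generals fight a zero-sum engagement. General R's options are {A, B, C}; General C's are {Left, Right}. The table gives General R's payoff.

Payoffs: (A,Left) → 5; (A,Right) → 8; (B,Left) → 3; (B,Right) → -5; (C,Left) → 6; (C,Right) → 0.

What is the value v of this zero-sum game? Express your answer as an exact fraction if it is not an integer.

Row minima: A → 5, B → -5, C → 0; maximin = 5.
Column maxima: Left → 6, Right → 8; minimax = 6.
5 ≠ 6, so there is no saddle point; optimal play is mixed.
B is strictly dominated by A, so General R never plays it.
On the remaining 2×2 (A, C vs Left, Right):
Let General R play A with probability p. Expected payoff against Left: 5p + 6(1−p) = −p + 6; against Right: 8p + 0(1−p) = 8p.
Setting these equal: −p + 6 = 8p ⇒ −9p = -6 ⇒ p = 2/3, and the value is (-1)·(2/3) + 6 = 16/3.
For General C: with q = P(Left), equating A's and C's payoffs gives −3q + 8 = 6q ⇒ q = 8/9.

16/3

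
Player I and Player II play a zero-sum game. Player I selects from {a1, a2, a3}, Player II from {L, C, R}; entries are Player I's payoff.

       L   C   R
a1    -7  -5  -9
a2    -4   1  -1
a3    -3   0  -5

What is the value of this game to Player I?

-17/5

Row minima: a1 → -9, a2 → -4, a3 → -5; maximin = -4.
Column maxima: L → -3, C → 1, R → -1; minimax = -3.
-4 ≠ -3, so there is no saddle point; optimal play is mixed.
a1 is strictly dominated by a2, so Player I never plays it.
C is strictly dominated by L (it gives Player I strictly more in every row), so Player II never plays it.
On the remaining 2×2 (a2, a3 vs L, R):
Let Player I play a2 with probability p. Expected payoff against L: (-4)p + (-3)(1−p) = −p − 3; against R: (-1)p + (-5)(1−p) = 4p − 5.
Setting these equal: −p − 3 = 4p − 5 ⇒ −5p = -2 ⇒ p = 2/5, and the value is (-1)·(2/5) − 3 = -17/5.
For Player II: with q = P(L), equating a2's and a3's payoffs gives −3q − 1 = 2q − 5 ⇒ q = 4/5.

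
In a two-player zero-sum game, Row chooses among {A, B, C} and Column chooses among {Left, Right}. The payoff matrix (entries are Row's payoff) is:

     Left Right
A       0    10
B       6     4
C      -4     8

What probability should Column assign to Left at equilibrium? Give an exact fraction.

1/2

Row minima: A → 0, B → 4, C → -4; maximin = 4.
Column maxima: Left → 6, Right → 10; minimax = 6.
4 ≠ 6, so there is no saddle point; optimal play is mixed.
C is strictly dominated by A, so Row never plays it.
On the remaining 2×2 (A, B vs Left, Right):
Let Row play A with probability p. Expected payoff against Left: 0p + 6(1−p) = −6p + 6; against Right: 10p + 4(1−p) = 6p + 4.
Setting these equal: −6p + 6 = 6p + 4 ⇒ −12p = -2 ⇒ p = 1/6, and the value is (-6)·(1/6) + 6 = 5.
For Column: with q = P(Left), equating A's and B's payoffs gives −10q + 10 = 2q + 4 ⇒ q = 1/2.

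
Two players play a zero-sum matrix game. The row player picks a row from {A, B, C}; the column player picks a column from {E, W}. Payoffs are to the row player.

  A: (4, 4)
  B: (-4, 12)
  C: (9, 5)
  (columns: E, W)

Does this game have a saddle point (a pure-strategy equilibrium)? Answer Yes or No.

No

Row minima: A → 4, B → -4, C → 5; maximin = 5.
Column maxima: E → 9, W → 12; minimax = 9.
5 ≠ 9, so no pure-strategy equilibrium exists.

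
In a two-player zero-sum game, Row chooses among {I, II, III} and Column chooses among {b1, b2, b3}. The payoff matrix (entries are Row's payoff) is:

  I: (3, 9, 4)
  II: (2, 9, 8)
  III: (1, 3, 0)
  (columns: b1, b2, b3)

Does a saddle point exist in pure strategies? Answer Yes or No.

Row minima: I → 3, II → 2, III → 0; maximin = 3.
Column maxima: b1 → 3, b2 → 9, b3 → 8; minimax = 3.
maximin = minimax = 3, so a saddle point exists.

Yes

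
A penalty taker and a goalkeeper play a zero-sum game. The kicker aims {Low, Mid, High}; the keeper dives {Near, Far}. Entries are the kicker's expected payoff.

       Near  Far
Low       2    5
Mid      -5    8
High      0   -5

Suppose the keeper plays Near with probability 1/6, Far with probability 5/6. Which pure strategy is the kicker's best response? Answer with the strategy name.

Expected payoff of Low: (1/6)·2 + (5/6)·5 = 9/2.
Expected payoff of Mid: (1/6)·(-5) + (5/6)·8 = 35/6.
Expected payoff of High: (1/6)·0 + (5/6)·(-5) = -25/6.
The largest is 35/6, so the kicker's best response is Mid.

Mid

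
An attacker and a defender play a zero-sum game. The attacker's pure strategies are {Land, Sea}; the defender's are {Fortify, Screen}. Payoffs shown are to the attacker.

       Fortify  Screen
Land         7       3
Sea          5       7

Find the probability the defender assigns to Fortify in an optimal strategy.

Row minima: Land → 3, Sea → 5; maximin = 5.
Column maxima: Fortify → 7, Screen → 7; minimax = 7.
5 ≠ 7, so there is no saddle point; optimal play is mixed.
Let the attacker play Land with probability p. Expected payoff against Fortify: 7p + 5(1−p) = 2p + 5; against Screen: 3p + 7(1−p) = −4p + 7.
Setting these equal: 2p + 5 = −4p + 7 ⇒ 6p = 2 ⇒ p = 1/3, and the value is (2)·(1/3) + 5 = 17/3.
For the defender: with q = P(Fortify), equating Land's and Sea's payoffs gives 4q + 3 = −2q + 7 ⇒ q = 2/3.

2/3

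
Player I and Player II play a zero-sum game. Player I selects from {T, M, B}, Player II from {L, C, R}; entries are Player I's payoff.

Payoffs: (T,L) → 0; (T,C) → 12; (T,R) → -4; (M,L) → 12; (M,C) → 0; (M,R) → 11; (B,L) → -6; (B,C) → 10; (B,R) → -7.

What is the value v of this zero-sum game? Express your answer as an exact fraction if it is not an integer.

44/9

Row minima: T → -4, M → 0, B → -7; maximin = 0.
Column maxima: L → 12, C → 12, R → 11; minimax = 11.
0 ≠ 11, so there is no saddle point; optimal play is mixed.
B is strictly dominated by T, so Player I never plays it.
L is strictly dominated by R (it gives Player I strictly more in every row), so Player II never plays it.
On the remaining 2×2 (T, M vs C, R):
Let Player I play T with probability p. Expected payoff against C: 12p + 0(1−p) = 12p; against R: (-4)p + 11(1−p) = −15p + 11.
Setting these equal: 12p = −15p + 11 ⇒ 27p = 11 ⇒ p = 11/27, and the value is (12)·(11/27) = 44/9.
For Player II: with q = P(C), equating T's and M's payoffs gives 16q − 4 = −11q + 11 ⇒ q = 5/9.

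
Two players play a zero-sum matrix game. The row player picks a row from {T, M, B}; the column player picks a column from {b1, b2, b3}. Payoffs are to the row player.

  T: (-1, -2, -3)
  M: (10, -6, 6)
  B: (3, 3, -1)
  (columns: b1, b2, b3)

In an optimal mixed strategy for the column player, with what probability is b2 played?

7/16

Row minima: T → -3, M → -6, B → -1; maximin = -1.
Column maxima: b1 → 10, b2 → 3, b3 → 6; minimax = 3.
-1 ≠ 3, so there is no saddle point; optimal play is mixed.
T is strictly dominated by B, so the row player never plays it.
b1 is strictly dominated by b3 (it gives the row player strictly more in every row), so the column player never plays it.
On the remaining 2×2 (M, B vs b2, b3):
Let the row player play M with probability p. Expected payoff against b2: (-6)p + 3(1−p) = −9p + 3; against b3: 6p + (-1)(1−p) = 7p − 1.
Setting these equal: −9p + 3 = 7p − 1 ⇒ −16p = -4 ⇒ p = 1/4, and the value is (-9)·(1/4) + 3 = 3/4.
For the column player: with q = P(b2), equating M's and B's payoffs gives −12q + 6 = 4q − 1 ⇒ q = 7/16.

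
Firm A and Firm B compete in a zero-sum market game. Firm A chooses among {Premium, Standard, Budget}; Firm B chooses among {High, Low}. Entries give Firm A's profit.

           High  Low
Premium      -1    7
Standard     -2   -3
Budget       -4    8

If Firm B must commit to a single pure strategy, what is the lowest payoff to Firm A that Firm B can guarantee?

-1

Column maxima: High → -1, Low → 8.
The smallest of these is -1.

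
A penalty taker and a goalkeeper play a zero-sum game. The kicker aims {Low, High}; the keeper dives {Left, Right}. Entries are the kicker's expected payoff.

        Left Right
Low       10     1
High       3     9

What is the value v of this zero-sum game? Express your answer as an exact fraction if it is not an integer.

Row minima: Low → 1, High → 3; maximin = 3.
Column maxima: Left → 10, Right → 9; minimax = 9.
3 ≠ 9, so there is no saddle point; optimal play is mixed.
Let the kicker play Low with probability p. Expected payoff against Left: 10p + 3(1−p) = 7p + 3; against Right: 1p + 9(1−p) = −8p + 9.
Setting these equal: 7p + 3 = −8p + 9 ⇒ 15p = 6 ⇒ p = 2/5, and the value is (7)·(2/5) + 3 = 29/5.
For the keeper: with q = P(Left), equating Low's and High's payoffs gives 9q + 1 = −6q + 9 ⇒ q = 8/15.

29/5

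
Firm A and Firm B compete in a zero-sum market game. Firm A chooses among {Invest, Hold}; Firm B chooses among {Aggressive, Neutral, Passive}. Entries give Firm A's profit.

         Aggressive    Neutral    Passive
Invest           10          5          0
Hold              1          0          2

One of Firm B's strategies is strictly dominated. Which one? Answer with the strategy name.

Aggressive

Neutral holds Firm A's payoff strictly below Aggressive in every row: 5 < 10, 0 < 1.
So Aggressive is strictly dominated for Firm B.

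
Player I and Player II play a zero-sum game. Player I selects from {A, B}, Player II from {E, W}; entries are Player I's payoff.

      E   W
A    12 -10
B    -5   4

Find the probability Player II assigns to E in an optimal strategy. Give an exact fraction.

Row minima: A → -10, B → -5; maximin = -5.
Column maxima: E → 12, W → 4; minimax = 4.
-5 ≠ 4, so there is no saddle point; optimal play is mixed.
Let Player I play A with probability p. Expected payoff against E: 12p + (-5)(1−p) = 17p − 5; against W: (-10)p + 4(1−p) = −14p + 4.
Setting these equal: 17p − 5 = −14p + 4 ⇒ 31p = 9 ⇒ p = 9/31, and the value is (17)·(9/31) − 5 = -2/31.
For Player II: with q = P(E), equating A's and B's payoffs gives 22q − 10 = −9q + 4 ⇒ q = 14/31.

14/31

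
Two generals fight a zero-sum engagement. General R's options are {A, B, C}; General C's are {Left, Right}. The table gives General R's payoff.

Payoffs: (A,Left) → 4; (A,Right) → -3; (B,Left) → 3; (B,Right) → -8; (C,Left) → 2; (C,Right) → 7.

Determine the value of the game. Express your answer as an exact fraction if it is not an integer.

17/6

Row minima: A → -3, B → -8, C → 2; maximin = 2.
Column maxima: Left → 4, Right → 7; minimax = 4.
2 ≠ 4, so there is no saddle point; optimal play is mixed.
B is strictly dominated by A, so General R never plays it.
On the remaining 2×2 (A, C vs Left, Right):
Let General R play A with probability p. Expected payoff against Left: 4p + 2(1−p) = 2p + 2; against Right: (-3)p + 7(1−p) = −10p + 7.
Setting these equal: 2p + 2 = −10p + 7 ⇒ 12p = 5 ⇒ p = 5/12, and the value is (2)·(5/12) + 2 = 17/6.
For General C: with q = P(Left), equating A's and C's payoffs gives 7q − 3 = −5q + 7 ⇒ q = 5/6.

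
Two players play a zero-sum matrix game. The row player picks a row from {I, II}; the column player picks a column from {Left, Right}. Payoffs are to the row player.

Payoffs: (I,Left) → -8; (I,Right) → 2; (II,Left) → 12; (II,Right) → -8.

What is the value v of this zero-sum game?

-4/3

Row minima: I → -8, II → -8; maximin = -8.
Column maxima: Left → 12, Right → 2; minimax = 2.
-8 ≠ 2, so there is no saddle point; optimal play is mixed.
Let the row player play I with probability p. Expected payoff against Left: (-8)p + 12(1−p) = −20p + 12; against Right: 2p + (-8)(1−p) = 10p − 8.
Setting these equal: −20p + 12 = 10p − 8 ⇒ −30p = -20 ⇒ p = 2/3, and the value is (-20)·(2/3) + 12 = -4/3.
For the column player: with q = P(Left), equating I's and II's payoffs gives −10q + 2 = 20q − 8 ⇒ q = 1/3.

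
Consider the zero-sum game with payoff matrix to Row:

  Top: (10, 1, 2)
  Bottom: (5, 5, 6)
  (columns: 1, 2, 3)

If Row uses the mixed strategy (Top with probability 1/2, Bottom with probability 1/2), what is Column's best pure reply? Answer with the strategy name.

If Column plays 1, Row's expected payoff is (1/2)·10 + (1/2)·5 = 15/2.
If Column plays 2, Row's expected payoff is (1/2)·1 + (1/2)·5 = 3.
If Column plays 3, Row's expected payoff is (1/2)·2 + (1/2)·6 = 4.
Column minimizes Row's payoff; the smallest is 3, so the best response is 2.

2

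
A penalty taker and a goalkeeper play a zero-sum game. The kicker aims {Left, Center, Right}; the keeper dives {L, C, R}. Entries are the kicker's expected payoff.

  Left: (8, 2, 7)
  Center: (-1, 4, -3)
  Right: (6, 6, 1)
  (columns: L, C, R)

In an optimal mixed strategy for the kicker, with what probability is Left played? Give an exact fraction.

Row minima: Left → 2, Center → -3, Right → 1; maximin = 2.
Column maxima: L → 8, C → 6, R → 7; minimax = 6.
2 ≠ 6, so there is no saddle point; optimal play is mixed.
Center is strictly dominated by Right, so the kicker never plays it.
L is strictly dominated by R (it gives the kicker strictly more in every row), so the keeper never plays it.
On the remaining 2×2 (Left, Right vs C, R):
Let the kicker play Left with probability p. Expected payoff against C: 2p + 6(1−p) = −4p + 6; against R: 7p + 1(1−p) = 6p + 1.
Setting these equal: −4p + 6 = 6p + 1 ⇒ −10p = -5 ⇒ p = 1/2, and the value is (-4)·(1/2) + 6 = 4.
For the keeper: with q = P(C), equating Left's and Right's payoffs gives −5q + 7 = 5q + 1 ⇒ q = 3/5.

1/2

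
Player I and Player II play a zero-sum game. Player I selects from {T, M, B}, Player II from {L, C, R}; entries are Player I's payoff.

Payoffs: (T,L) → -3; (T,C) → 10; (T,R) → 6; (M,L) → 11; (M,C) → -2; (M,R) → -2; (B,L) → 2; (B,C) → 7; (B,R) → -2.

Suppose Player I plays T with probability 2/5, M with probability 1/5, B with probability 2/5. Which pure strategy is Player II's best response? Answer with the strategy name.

R

If Player II plays L, Player I's expected payoff is (2/5)·(-3) + (1/5)·11 + (2/5)·2 = 9/5.
If Player II plays C, Player I's expected payoff is (2/5)·10 + (1/5)·(-2) + (2/5)·7 = 32/5.
If Player II plays R, Player I's expected payoff is (2/5)·6 + (1/5)·(-2) + (2/5)·(-2) = 6/5.
Player II minimizes Player I's payoff; the smallest is 6/5, so the best response is R.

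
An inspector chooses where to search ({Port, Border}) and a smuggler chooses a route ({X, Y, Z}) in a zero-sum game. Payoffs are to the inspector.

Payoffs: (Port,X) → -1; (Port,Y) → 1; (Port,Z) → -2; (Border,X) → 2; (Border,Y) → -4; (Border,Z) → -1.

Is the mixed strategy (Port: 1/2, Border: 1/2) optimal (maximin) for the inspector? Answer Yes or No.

Against X this mix gives (1/2)·(-1) + (1/2)·2 = 1/2.
Against Y this mix gives (1/2)·1 + (1/2)·(-4) = -3/2.
Against Z this mix gives (1/2)·(-2) + (1/2)·(-1) = -3/2.
All of the smuggler's active replies (Y, Z) yield -3/2, and no column does worse for the inspector. The mix makes the smuggler indifferent and guarantees -3/2, so it is optimal.

Yes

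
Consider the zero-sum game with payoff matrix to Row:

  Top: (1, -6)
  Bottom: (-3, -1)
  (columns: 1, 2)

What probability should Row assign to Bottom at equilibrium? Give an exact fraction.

7/9

Row minima: Top → -6, Bottom → -3; maximin = -3.
Column maxima: 1 → 1, 2 → -1; minimax = -1.
-3 ≠ -1, so there is no saddle point; optimal play is mixed.
Let Row play Top with probability p. Expected payoff against 1: 1p + (-3)(1−p) = 4p − 3; against 2: (-6)p + (-1)(1−p) = −5p − 1.
Setting these equal: 4p − 3 = −5p − 1 ⇒ 9p = 2 ⇒ p = 2/9, and the value is (4)·(2/9) − 3 = -19/9.
For Column: with q = P(1), equating Top's and Bottom's payoffs gives 7q − 6 = −2q − 1 ⇒ q = 5/9.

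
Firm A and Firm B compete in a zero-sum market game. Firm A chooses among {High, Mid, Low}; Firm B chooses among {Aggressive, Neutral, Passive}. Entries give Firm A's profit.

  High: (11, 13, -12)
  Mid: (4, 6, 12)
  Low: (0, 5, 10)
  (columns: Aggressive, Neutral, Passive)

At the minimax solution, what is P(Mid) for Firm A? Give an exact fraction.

Row minima: High → -12, Mid → 4, Low → 0; maximin = 4.
Column maxima: Aggressive → 11, Neutral → 13, Passive → 12; minimax = 11.
4 ≠ 11, so there is no saddle point; optimal play is mixed.
Low is strictly dominated by Mid, so Firm A never plays it.
Neutral is strictly dominated by Aggressive (it gives Firm A strictly more in every row), so Firm B never plays it.
On the remaining 2×2 (High, Mid vs Aggressive, Passive):
Let Firm A play High with probability p. Expected payoff against Aggressive: 11p + 4(1−p) = 7p + 4; against Passive: (-12)p + 12(1−p) = −24p + 12.
Setting these equal: 7p + 4 = −24p + 12 ⇒ 31p = 8 ⇒ p = 8/31, and the value is (7)·(8/31) + 4 = 180/31.
For Firm B: with q = P(Aggressive), equating High's and Mid's payoffs gives 23q − 12 = −8q + 12 ⇒ q = 24/31.

23/31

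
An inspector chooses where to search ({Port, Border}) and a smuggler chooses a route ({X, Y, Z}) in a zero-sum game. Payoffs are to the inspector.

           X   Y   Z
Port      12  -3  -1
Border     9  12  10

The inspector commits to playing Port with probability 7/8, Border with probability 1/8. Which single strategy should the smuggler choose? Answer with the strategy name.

Y

If the smuggler plays X, the inspector's expected payoff is (7/8)·12 + (1/8)·9 = 93/8.
If the smuggler plays Y, the inspector's expected payoff is (7/8)·(-3) + (1/8)·12 = -9/8.
If the smuggler plays Z, the inspector's expected payoff is (7/8)·(-1) + (1/8)·10 = 3/8.
The smuggler minimizes the inspector's payoff; the smallest is -9/8, so the best response is Y.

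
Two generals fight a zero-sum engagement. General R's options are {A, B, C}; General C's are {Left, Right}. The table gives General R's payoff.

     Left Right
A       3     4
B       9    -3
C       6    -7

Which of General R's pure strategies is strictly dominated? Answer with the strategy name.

B gives a strictly higher payoff than C against every column: 9 > 6, -3 > -7.
So C is strictly dominated and General R never plays it.

C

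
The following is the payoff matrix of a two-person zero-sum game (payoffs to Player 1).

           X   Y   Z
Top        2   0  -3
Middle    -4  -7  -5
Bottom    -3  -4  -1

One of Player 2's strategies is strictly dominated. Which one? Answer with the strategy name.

X

Y holds Player 1's payoff strictly below X in every row: 0 < 2, -7 < -4, -4 < -3.
So X is strictly dominated for Player 2.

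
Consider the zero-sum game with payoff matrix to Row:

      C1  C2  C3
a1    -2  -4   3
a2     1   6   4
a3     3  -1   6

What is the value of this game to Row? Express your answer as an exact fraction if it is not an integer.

Row minima: a1 → -4, a2 → 1, a3 → -1; maximin = 1.
Column maxima: C1 → 3, C2 → 6, C3 → 6; minimax = 3.
1 ≠ 3, so there is no saddle point; optimal play is mixed.
a1 is strictly dominated by a2, so Row never plays it.
C3 is strictly dominated by C1 (it gives Row strictly more in every row), so Column never plays it.
On the remaining 2×2 (a2, a3 vs C1, C2):
Let Row play a2 with probability p. Expected payoff against C1: 1p + 3(1−p) = −2p + 3; against C2: 6p + (-1)(1−p) = 7p − 1.
Setting these equal: −2p + 3 = 7p − 1 ⇒ −9p = -4 ⇒ p = 4/9, and the value is (-2)·(4/9) + 3 = 19/9.
For Column: with q = P(C1), equating a2's and a3's payoffs gives −5q + 6 = 4q − 1 ⇒ q = 7/9.

19/9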